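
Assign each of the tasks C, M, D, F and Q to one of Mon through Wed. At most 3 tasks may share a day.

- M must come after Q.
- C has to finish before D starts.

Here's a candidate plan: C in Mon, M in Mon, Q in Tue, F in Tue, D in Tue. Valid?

Invalid. M must come after Q.

At most 3 tasks may share a day — holds.
C has to finish before D starts — holds.
M must come after Q — violated.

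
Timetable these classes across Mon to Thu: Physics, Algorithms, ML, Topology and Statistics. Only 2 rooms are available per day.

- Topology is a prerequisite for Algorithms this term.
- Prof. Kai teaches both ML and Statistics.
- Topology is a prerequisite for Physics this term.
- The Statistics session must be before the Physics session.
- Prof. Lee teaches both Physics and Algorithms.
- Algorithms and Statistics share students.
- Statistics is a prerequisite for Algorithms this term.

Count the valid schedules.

36

Splitting on Physics: it can be Tue (6), Wed (15), Thu (15). Listing each branch's schedules as (Algorithms, ML, Topology, Statistics):
Physics=Tue: (Wed,Tue,Mon,Mon) (Wed,Wed,Mon,Mon) (Wed,Thu,Mon,Mon) (Thu,Tue,Mon,Mon) (Thu,Wed,Mon,Mon) (Thu,Thu,Mon,Mon) — 6.
Physics=Wed: (Tue,Tue,Mon,Mon) (Tue,Wed,Mon,Mon) (Tue,Thu,Mon,Mon) (Thu,Mon,Mon,Tue) (Thu,Mon,Tue,Tue) (Thu,Tue,Mon,Mon) (Thu,Tue,Tue,Mon) (Thu,Wed,Mon,Mon) (Thu,Wed,Mon,Tue) (Thu,Wed,Tue,Mon) (Thu,Wed,Tue,Tue) (Thu,Thu,Mon,Mon) (Thu,Thu,Mon,Tue) (Thu,Thu,Tue,Mon) (Thu,Thu,Tue,Tue) — 15.
Physics=Thu: (Tue,Tue,Mon,Mon) (Tue,Wed,Mon,Mon) (Tue,Thu,Mon,Mon) (Wed,Mon,Mon,Tue) (Wed,Mon,Tue,Tue) (Wed,Tue,Mon,Mon) (Wed,Tue,Tue,Mon) (Wed,Wed,Mon,Mon) (Wed,Wed,Mon,Tue) (Wed,Wed,Tue,Mon) (Wed,Wed,Tue,Tue) (Wed,Thu,Mon,Mon) (Wed,Thu,Mon,Tue) (Wed,Thu,Tue,Mon) (Wed,Thu,Tue,Tue) — 15.
Summing: 6 + 15 + 15 = 36.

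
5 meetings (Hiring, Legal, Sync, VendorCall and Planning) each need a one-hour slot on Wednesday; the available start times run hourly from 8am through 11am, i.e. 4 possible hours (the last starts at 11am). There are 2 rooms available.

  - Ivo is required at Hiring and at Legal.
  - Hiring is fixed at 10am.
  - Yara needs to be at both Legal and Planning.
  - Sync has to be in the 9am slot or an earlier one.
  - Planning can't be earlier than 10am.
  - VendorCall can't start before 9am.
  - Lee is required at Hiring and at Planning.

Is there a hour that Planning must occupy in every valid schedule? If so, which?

11am

Planning's window is 10am–11am.
Hiring is fixed at 10am, and Planning can't share a hour with Hiring.
So Planning must be 11am.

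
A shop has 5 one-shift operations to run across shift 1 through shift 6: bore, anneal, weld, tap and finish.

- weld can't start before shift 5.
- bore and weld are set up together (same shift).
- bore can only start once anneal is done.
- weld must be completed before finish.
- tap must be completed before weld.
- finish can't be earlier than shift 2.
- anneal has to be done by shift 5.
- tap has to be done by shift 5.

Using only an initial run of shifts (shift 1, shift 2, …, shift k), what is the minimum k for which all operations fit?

The precedence chain requires at least 3 distinct shifts.
Propagating the time windows through the other constraints, finish can't land before shift 6, so the schedule must run through at least shift 6.
6 works (last occupied shift: shift 6): for example weld -> shift 5; bore -> shift 5; tap -> shift 1; finish -> shift 6; anneal -> shift 1.

6 shifts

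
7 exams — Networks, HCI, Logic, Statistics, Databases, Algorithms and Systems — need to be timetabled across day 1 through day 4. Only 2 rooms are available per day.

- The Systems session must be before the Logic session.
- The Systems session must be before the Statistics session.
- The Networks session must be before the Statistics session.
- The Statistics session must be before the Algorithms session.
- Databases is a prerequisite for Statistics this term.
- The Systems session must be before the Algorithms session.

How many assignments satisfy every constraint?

Splitting on Networks: it can be day 1 (14), day 2 (14). Listing each branch's schedules as (HCI, Logic, Statistics, Databases, Algorithms, Systems) by day number:
Networks=day 1: (1,3,3,2,4,2) (1,4,3,2,4,2) (2,3,3,1,4,2) (2,3,3,2,4,1) (2,4,3,1,4,2) (2,4,3,2,4,1) (3,2,3,2,4,1) (3,4,3,1,4,2) (3,4,3,2,4,1) (3,4,3,2,4,2) (4,2,3,2,4,1) (4,3,3,1,4,2) (4,3,3,2,4,1) (4,3,3,2,4,2) — 14.
Networks=day 2: (1,3,3,1,4,2) (1,3,3,2,4,1) (1,4,3,1,4,2) (1,4,3,2,4,1) (2,3,3,1,4,1) (2,4,3,1,4,1) (3,2,3,1,4,1) (3,4,3,1,4,1) (3,4,3,1,4,2) (3,4,3,2,4,1) (4,2,3,1,4,1) (4,3,3,1,4,1) (4,3,3,1,4,2) (4,3,3,2,4,1) — 14.
Summing: 14 + 14 = 28.

28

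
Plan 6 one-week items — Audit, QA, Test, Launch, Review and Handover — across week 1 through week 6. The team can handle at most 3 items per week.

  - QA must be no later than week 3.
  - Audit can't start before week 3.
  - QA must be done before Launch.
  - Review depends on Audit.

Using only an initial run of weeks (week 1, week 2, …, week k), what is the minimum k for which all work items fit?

4

The precedence chain requires at least 2 distinct weeks.
With at most 3 per week and 6 work items, at least 2 weeks are needed.
Propagating the time windows through the other constraints, Review can't land before week 4, so the schedule must run through at least week 4.
4 works (last occupied week: week 4): for example Launch in week 2, Review in week 4, QA in week 1, Audit in week 3, Handover in week 1, Test in week 1.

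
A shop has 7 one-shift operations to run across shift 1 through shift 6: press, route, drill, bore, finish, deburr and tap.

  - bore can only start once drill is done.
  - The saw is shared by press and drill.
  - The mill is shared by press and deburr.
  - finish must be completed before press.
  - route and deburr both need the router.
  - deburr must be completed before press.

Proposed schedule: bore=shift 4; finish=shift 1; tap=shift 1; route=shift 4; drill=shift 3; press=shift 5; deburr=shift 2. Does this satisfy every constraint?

Yes, all constraints hold

The saw is shared by press and drill — holds.
route and deburr both need the router — holds.
finish must be completed before press — holds.
deburr must be completed before press — holds.
bore can only start once drill is done — holds.
The mill is shared by press and deburr — holds.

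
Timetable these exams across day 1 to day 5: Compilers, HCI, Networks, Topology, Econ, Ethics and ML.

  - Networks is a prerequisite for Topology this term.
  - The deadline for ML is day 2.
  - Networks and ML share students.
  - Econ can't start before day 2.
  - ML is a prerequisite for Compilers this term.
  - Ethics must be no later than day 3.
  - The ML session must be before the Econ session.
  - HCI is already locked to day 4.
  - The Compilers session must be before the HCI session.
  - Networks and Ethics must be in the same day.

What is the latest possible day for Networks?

Networks must be in the same day as Ethics, which can't be after day 3, so Networks is at most day 3.
Networks at day 3 is achievable: Econ=day 2, Ethics=day 3, Compilers=day 2, HCI=day 4, Networks=day 3, ML=day 1, Topology=day 4.

day 3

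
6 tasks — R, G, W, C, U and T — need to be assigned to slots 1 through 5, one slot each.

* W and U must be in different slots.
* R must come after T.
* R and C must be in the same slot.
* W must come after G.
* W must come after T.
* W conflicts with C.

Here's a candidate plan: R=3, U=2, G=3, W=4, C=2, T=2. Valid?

W conflicts with C — holds.
W must come after G — holds.
R must come after T — holds.
W must come after T — holds.
W and U must be in different slots — holds.
R and C must be in the same slot — violated.

No — it violates: R and C must be in the same slot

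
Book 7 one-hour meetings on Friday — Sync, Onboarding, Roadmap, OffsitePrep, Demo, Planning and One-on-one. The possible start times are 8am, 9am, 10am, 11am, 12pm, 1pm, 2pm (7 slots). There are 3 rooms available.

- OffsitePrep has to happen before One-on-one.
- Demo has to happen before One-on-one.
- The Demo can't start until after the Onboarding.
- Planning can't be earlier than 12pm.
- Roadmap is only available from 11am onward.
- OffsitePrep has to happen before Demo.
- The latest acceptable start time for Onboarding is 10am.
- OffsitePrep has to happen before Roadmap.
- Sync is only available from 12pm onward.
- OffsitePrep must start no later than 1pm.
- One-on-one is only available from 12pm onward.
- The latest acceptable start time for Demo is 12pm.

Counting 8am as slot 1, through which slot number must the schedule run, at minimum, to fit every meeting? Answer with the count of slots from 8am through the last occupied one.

The precedence chain requires at least 3 distinct slots.
With at most 3 per slot and 7 meetings, at least 3 slots are needed.
Sync can't be placed before 12pm — that is slot 5 counting from 8am — so the schedule must run through at least 5 slots.
5 works (last occupied slot: 12pm): for example OffsitePrep in 8am, Onboarding in 8am, Sync in 12pm, Roadmap in 11am, Demo in 9am, Planning in 12pm, One-on-one in 12pm.

5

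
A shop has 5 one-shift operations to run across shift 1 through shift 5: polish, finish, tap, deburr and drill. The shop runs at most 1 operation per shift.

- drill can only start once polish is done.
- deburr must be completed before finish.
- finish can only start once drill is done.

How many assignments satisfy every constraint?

Splitting on polish: it can be shift 1 (8), shift 2 (5), shift 3 (2). Listing each branch's schedules as (finish, tap, deburr, drill) by shift number:
polish=shift 1: (4,5,2,3) (4,5,3,2) (5,2,3,4) (5,2,4,3) (5,3,2,4) (5,3,4,2) (5,4,2,3) (5,4,3,2) — 8.
polish=shift 2: (4,5,1,3) (5,1,3,4) (5,1,4,3) (5,3,1,4) (5,4,1,3) — 5.
polish=shift 3: (5,1,2,4) (5,2,1,4) — 2.
Summing: 8 + 5 + 2 = 15.

15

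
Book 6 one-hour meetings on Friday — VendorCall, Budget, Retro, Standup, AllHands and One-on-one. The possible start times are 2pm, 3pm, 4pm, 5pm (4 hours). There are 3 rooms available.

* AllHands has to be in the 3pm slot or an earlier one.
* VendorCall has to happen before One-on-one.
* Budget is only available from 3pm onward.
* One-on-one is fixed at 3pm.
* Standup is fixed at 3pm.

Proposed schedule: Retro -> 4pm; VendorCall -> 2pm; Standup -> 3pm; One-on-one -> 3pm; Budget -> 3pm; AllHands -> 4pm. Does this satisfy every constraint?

VendorCall has to happen before One-on-one — holds.
AllHands has to be in the 3pm slot or an earlier one — violated.
There are 3 rooms available — holds.
Standup is fixed at 3pm — holds.
Budget is only available from 3pm onward — holds.
One-on-one is fixed at 3pm — holds.

Invalid. AllHands has to be in the 3pm slot or an earlier one.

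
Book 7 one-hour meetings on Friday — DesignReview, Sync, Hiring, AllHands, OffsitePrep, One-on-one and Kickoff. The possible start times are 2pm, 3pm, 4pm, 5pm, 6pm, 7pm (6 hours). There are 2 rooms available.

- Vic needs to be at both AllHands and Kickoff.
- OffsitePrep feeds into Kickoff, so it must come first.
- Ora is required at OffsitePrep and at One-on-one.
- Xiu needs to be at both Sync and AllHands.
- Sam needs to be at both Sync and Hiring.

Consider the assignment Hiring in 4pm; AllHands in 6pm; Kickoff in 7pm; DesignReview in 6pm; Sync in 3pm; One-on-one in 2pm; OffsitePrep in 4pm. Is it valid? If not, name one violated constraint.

Yes, all constraints hold

Xiu needs to be at both Sync and AllHands — holds.
Ora is required at OffsitePrep and at One-on-one — holds.
Vic needs to be at both AllHands and Kickoff — holds.
OffsitePrep feeds into Kickoff, so it must come first — holds.
Sam needs to be at both Sync and Hiring — holds.
There are 2 rooms available — holds.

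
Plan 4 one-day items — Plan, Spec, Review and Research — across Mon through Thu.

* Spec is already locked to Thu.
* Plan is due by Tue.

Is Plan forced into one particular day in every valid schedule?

Plan can be Mon (e.g. Plan in Mon, Spec in Thu, Research in Mon, Review in Mon) or Tue (e.g. Research=Mon, Plan=Tue, Spec=Thu, Review=Mon).

No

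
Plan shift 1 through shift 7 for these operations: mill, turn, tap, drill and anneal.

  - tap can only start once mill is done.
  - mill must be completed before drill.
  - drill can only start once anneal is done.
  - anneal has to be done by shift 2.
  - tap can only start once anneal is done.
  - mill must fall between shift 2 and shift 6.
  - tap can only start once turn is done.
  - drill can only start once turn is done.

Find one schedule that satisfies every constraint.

anneal in shift 1, turn in shift 1, tap in shift 3, mill in shift 2, drill in shift 3

Checking: turn(shift 1) before tap(shift 3); anneal(shift 1) before drill(shift 3); mill(shift 2) before drill(shift 3); anneal(shift 1) before tap(shift 3); mill(shift 2) before tap(shift 3); turn(shift 1) before drill(shift 3); anneal=shift 1 in [shift 1,shift 2]; mill=shift 2 in [shift 2,shift 6].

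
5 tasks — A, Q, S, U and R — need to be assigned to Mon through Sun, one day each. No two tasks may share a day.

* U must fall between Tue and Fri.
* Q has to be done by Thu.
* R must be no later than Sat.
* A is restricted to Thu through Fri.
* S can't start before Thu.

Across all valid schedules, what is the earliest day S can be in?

Thu

S is available from Thu.
S at Thu is achievable: A=Fri, Q=Mon, S=Thu, U=Tue, R=Wed.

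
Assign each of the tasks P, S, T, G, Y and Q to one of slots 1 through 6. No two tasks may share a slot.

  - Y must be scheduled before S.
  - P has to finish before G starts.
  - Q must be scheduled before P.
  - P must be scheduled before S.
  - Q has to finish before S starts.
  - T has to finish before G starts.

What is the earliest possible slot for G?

4

Precedence pushes G to at least 3.
G at 4 is achievable: Q in 1, G in 4, S in 6, P in 2, Y in 5, T in 3.
Nothing earlier works — the capacity limit rule out every slot before 4.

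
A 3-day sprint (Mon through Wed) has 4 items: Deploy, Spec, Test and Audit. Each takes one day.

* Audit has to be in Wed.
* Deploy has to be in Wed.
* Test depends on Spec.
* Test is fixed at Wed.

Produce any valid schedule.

Deploy in Wed; Test in Wed; Spec in Mon; Audit in Wed

Checking: Spec(Mon) before Test(Wed); Audit=Wed in [Wed,Wed]; Test=Wed in [Wed,Wed]; Deploy=Wed in [Wed,Wed].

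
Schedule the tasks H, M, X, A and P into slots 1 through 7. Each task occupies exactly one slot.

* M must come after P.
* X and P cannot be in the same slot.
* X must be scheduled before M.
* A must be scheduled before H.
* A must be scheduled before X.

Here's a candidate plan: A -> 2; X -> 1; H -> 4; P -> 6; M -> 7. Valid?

Invalid. A must be scheduled before X.

X and P cannot be in the same slot — holds.
M must come after P — holds.
A must be scheduled before H — holds.
A must be scheduled before X — violated.
X must be scheduled before M — holds.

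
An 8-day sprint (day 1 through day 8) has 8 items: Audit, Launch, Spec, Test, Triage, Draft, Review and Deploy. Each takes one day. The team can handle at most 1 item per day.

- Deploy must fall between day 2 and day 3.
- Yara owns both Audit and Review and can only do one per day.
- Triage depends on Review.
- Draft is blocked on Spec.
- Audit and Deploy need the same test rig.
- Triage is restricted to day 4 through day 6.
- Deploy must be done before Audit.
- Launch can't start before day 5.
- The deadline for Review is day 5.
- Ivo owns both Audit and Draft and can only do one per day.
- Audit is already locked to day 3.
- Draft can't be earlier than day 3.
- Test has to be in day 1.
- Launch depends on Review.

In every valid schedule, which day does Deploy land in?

Deploy's window is day 2–day 3.
Audit is fixed at day 3, and Deploy can't share a day with Audit.
So Deploy must be day 2.

day 2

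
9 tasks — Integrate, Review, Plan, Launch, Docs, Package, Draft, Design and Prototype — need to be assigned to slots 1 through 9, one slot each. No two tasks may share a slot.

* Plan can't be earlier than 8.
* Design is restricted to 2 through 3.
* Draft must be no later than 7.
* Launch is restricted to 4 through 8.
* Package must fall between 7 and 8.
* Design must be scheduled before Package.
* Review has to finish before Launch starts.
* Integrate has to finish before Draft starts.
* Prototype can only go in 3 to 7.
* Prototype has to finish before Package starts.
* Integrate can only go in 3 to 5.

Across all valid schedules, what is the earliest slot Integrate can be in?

3

Integrate is available from 3; Integrate's own window allows nothing later than 5.
Integrate at 3 is achievable: Review -> 1, Prototype -> 5, Integrate -> 3, Package -> 7, Docs -> 9, Plan -> 8, Design -> 2, Launch -> 4, Draft -> 6.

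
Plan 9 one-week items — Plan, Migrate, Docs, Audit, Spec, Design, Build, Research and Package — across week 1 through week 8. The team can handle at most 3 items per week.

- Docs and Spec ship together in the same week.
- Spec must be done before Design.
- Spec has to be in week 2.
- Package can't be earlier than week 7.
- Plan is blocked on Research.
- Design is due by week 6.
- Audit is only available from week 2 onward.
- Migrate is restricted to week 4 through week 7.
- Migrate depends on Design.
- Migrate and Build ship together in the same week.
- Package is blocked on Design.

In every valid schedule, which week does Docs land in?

Docs must be in the same week as Spec, which can't be before week 2, so Docs is at least week 2; Docs must be in the same week as Spec, which can't be after week 2, so Docs is at most week 2.
So Docs is pinned to week 2.

week 2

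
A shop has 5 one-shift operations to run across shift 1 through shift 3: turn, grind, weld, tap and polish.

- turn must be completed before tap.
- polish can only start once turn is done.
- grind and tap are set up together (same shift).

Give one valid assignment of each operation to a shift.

grind in shift 2, polish in shift 2, turn in shift 1, tap in shift 2, weld in shift 1

Checking: turn(shift 1) before tap(shift 2); turn(shift 1) before polish(shift 2); grind = tap = shift 2.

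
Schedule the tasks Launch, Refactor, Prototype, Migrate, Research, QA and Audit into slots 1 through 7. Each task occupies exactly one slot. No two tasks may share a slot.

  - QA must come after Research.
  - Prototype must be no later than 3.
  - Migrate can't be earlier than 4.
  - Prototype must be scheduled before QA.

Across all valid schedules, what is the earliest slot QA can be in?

Precedence pushes QA to at least 2.
QA at 3 is achievable: QA in 3, Migrate in 4, Refactor in 6, Audit in 7, Launch in 5, Research in 2, Prototype in 1.
Nothing earlier works — the capacity limit rule out every slot before 3.

3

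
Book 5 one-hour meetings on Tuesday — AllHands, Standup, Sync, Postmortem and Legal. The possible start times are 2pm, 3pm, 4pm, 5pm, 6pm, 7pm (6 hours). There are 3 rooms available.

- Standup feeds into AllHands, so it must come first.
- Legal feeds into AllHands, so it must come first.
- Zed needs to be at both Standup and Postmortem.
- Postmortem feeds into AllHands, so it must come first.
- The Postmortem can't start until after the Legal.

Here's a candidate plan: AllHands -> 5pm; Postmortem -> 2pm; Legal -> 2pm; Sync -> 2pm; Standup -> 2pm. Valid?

Postmortem feeds into AllHands, so it must come first — holds.
There are 3 rooms available — violated.
Standup feeds into AllHands, so it must come first — holds.
Zed needs to be at both Standup and Postmortem — violated.
The Postmortem can't start until after the Legal — violated.
Legal feeds into AllHands, so it must come first — holds.

No. Zed needs to be at both Standup and Postmortem is not satisfied.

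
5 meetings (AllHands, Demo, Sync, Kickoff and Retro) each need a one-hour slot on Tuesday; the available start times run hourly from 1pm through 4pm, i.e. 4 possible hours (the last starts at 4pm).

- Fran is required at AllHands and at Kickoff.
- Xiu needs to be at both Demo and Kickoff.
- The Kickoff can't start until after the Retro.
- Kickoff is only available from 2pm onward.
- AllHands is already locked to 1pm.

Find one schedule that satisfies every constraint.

AllHands=1pm; Retro=1pm; Sync=1pm; Demo=1pm; Kickoff=2pm

Checking: Retro(1pm) before Kickoff(2pm); Demo(1pm) != Kickoff(2pm); AllHands(1pm) != Kickoff(2pm); AllHands=1pm in [1pm,1pm]; Kickoff=2pm in [2pm,4pm].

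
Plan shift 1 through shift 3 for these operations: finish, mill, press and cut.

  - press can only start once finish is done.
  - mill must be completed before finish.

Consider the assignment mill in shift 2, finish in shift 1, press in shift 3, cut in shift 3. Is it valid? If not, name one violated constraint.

No — it violates: mill must be completed before finish

press can only start once finish is done — holds.
mill must be completed before finish — violated.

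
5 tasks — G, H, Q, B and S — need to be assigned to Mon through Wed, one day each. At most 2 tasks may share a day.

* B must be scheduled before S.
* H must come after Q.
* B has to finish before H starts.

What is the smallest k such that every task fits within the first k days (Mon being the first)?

3 days

The precedence chain requires at least 2 distinct days.
With at most 2 per day and 5 tasks, at least 3 days are needed.
3 works (last occupied day: Wed): for example G -> Wed; H -> Tue; Q -> Mon; B -> Mon; S -> Tue.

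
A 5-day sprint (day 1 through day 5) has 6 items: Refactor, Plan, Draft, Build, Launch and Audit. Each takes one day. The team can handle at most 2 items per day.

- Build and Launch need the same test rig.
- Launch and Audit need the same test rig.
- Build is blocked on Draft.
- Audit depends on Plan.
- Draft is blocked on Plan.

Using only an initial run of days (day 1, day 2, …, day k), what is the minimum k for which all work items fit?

3 days

The precedence chain requires at least 3 distinct days.
With at most 2 per day and 6 work items, at least 3 days are needed.
3 works (last occupied day: day 3): for example Launch=day 1, Plan=day 1, Build=day 3, Draft=day 2, Audit=day 2, Refactor=day 3.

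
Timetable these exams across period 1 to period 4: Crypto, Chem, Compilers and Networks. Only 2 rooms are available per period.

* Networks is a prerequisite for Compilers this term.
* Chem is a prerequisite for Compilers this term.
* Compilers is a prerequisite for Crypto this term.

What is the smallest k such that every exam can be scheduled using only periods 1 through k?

The precedence chain requires at least 3 distinct periods.
With at most 2 per period and 4 exams, at least 2 periods are needed.
3 works (last occupied period: period 3): for example Chem -> period 1, Compilers -> period 2, Networks -> period 1, Crypto -> period 3.

3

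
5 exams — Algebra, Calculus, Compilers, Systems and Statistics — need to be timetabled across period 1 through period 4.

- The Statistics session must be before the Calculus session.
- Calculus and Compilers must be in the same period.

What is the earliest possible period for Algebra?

Algebra at period 1 is achievable: Compilers=period 2; Algebra=period 1; Systems=period 1; Statistics=period 1; Calculus=period 2.

period 1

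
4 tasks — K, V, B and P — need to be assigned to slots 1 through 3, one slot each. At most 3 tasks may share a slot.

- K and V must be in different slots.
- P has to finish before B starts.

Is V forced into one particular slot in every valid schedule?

V can be 1 (e.g. K=2, P=1, B=2, V=1) or 2 (e.g. V in 2; B in 2; P in 1; K in 1).

No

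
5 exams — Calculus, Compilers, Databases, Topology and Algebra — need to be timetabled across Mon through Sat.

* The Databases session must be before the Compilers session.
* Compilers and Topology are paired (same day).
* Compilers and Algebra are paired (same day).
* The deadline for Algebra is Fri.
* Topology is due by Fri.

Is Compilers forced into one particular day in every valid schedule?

No

Compilers can be Tue (e.g. Databases=Mon, Calculus=Mon, Algebra=Tue, Topology=Tue, Compilers=Tue) or Wed (e.g. Calculus in Mon; Compilers in Wed; Databases in Mon; Topology in Wed; Algebra in Wed).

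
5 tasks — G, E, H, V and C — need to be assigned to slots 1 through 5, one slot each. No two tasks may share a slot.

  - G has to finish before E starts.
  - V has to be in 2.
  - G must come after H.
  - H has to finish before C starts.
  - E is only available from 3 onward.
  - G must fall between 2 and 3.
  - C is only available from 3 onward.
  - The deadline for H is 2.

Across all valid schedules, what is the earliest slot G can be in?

G is available from 2; G's own window allows nothing later than 3.
G at 3 is achievable: V -> 2; E -> 4; C -> 5; G -> 3; H -> 1.
Nothing earlier works — the capacity limit rule out every slot before 3.

3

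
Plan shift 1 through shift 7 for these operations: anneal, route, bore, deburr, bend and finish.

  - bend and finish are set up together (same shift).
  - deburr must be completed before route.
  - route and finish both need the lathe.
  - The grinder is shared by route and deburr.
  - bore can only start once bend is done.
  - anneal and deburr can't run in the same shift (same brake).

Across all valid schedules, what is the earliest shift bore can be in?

Precedence pushes bore to at least shift 2.
bore at shift 2 is achievable: deburr in shift 1, bend in shift 1, anneal in shift 2, route in shift 2, finish in shift 1, bore in shift 2.

shift 2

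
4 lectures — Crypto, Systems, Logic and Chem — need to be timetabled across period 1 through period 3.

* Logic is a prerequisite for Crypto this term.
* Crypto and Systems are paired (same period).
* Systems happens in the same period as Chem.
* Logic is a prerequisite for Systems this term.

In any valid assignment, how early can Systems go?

Precedence pushes Systems to at least period 2.
Systems at period 2 is achievable: Chem -> period 2, Crypto -> period 2, Systems -> period 2, Logic -> period 1.

period 2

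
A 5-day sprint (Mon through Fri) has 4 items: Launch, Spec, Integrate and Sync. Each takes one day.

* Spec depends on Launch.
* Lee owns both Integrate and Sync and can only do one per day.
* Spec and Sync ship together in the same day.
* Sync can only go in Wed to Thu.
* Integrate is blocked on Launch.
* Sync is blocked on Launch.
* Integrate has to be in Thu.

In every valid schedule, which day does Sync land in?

Sync's window is Wed–Thu.
Integrate is fixed at Thu, and Sync can't share a day with Integrate.
So Sync must be Wed.

Wed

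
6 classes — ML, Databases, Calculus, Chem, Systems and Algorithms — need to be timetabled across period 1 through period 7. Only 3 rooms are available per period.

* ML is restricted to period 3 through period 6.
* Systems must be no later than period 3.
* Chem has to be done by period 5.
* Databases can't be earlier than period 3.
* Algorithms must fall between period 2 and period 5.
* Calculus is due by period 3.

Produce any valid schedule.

Systems in period 1, ML in period 3, Calculus in period 1, Algorithms in period 2, Databases in period 3, Chem in period 1

Checking: Systems=period 1 in [period 1,period 3]; Calculus=period 1 in [period 1,period 3]; Algorithms=period 2 in [period 2,period 5]; Chem=period 1 in [period 1,period 5]; ML=period 3 in [period 3,period 6]; Databases=period 3 in [period 3,period 7]; max 3 per period (cap 3).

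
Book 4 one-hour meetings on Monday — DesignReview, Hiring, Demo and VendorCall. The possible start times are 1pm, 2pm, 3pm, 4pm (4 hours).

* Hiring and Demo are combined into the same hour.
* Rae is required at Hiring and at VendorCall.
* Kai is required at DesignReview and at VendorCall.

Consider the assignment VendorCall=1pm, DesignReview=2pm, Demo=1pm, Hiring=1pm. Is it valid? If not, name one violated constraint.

Hiring and Demo are combined into the same hour — holds.
Rae is required at Hiring and at VendorCall — violated.
Kai is required at DesignReview and at VendorCall — holds.

No. Rae is required at Hiring and at VendorCall is not satisfied.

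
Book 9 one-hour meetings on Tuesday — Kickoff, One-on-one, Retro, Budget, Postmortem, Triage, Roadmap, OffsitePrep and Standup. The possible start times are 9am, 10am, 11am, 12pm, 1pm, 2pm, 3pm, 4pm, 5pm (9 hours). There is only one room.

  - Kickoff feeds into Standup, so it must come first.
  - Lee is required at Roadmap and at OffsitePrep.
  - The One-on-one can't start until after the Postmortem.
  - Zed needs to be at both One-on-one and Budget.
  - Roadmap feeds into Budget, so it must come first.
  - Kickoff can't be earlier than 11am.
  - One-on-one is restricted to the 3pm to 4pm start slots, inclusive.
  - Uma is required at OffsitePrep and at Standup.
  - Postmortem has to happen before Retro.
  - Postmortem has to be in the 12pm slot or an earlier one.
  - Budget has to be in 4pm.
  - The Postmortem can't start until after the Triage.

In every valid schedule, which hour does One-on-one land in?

One-on-one's window is 3pm–4pm.
Budget is fixed at 4pm, and One-on-one can't share a hour with Budget.
So One-on-one must be 3pm.

3pm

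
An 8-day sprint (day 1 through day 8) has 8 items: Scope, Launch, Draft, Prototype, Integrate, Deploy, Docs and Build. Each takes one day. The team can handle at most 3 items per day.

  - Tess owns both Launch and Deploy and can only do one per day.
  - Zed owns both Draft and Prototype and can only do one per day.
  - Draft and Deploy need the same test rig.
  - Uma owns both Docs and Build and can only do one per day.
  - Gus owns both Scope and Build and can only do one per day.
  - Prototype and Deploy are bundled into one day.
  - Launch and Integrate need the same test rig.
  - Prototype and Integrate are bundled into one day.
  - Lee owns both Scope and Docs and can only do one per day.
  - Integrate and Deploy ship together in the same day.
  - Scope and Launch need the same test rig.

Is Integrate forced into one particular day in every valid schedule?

Integrate can be day 1 (e.g. Scope -> day 2, Build -> day 4, Prototype -> day 1, Docs -> day 3, Draft -> day 2, Launch -> day 3, Deploy -> day 1, Integrate -> day 1) or day 2 (e.g. Prototype -> day 2; Build -> day 4; Scope -> day 1; Deploy -> day 2; Draft -> day 1; Integrate -> day 2; Launch -> day 3; Docs -> day 3).

No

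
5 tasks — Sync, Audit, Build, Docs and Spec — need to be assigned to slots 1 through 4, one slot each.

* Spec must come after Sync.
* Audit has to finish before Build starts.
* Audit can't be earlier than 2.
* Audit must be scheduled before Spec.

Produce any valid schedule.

Sync in 1, Spec in 3, Build in 3, Docs in 1, Audit in 2

Checking: Sync(1) before Spec(3); Audit(2) before Spec(3); Audit(2) before Build(3); Audit=2 in [2,4].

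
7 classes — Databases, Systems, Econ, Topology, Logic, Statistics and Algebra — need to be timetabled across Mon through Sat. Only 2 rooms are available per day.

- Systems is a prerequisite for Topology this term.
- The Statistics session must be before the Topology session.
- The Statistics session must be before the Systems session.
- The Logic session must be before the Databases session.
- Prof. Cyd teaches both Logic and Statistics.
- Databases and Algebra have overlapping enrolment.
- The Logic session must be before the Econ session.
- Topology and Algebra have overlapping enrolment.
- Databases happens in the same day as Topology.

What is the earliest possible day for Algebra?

Mon

Algebra at Mon is achievable: Databases=Wed, Systems=Tue, Algebra=Mon, Topology=Wed, Logic=Tue, Econ=Thu, Statistics=Mon.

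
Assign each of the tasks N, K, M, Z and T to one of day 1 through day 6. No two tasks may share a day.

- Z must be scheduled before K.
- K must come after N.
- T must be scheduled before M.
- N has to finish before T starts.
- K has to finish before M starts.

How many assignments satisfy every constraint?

Splitting on N: it can be day 1 (15), day 2 (11), day 3 (4). Listing each branch's schedules as (K, M, Z, T) by day number:
N=day 1: (3,5,2,4) (3,6,2,4) (3,6,2,5) (4,5,2,3) (4,5,3,2) (4,6,2,3) (4,6,2,5) (4,6,3,2) (4,6,3,5) (5,6,2,3) (5,6,2,4) (5,6,3,2) (5,6,3,4) (5,6,4,2) (5,6,4,3) — 15.
N=day 2: (3,5,1,4) (3,6,1,4) (3,6,1,5) (4,5,1,3) (4,6,1,3) (4,6,1,5) (4,6,3,5) (5,6,1,3) (5,6,1,4) (5,6,3,4) (5,6,4,3) — 11.
N=day 3: (4,6,1,5) (4,6,2,5) (5,6,1,4) (5,6,2,4) — 4.
Summing: 15 + 11 + 4 = 30.

30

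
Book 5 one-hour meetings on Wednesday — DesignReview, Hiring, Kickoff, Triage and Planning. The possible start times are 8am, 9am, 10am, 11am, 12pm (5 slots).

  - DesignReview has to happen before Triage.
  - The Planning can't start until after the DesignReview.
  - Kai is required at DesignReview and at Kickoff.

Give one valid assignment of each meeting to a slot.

DesignReview in 8am; Kickoff in 9am; Planning in 9am; Triage in 9am; Hiring in 8am

Checking: DesignReview(8am) before Triage(9am); DesignReview(8am) before Planning(9am); DesignReview(8am) != Kickoff(9am).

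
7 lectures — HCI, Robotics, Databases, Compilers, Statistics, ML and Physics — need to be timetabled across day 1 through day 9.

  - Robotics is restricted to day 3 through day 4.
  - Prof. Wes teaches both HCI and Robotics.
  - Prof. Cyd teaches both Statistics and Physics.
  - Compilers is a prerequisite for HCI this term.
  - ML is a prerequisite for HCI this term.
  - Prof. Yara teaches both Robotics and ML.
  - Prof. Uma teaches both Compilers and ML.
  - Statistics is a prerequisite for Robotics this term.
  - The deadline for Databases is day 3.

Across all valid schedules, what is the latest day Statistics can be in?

Downstream work caps Statistics at day 3.
Statistics at day 3 is achievable: Robotics=day 4; HCI=day 3; Compilers=day 1; Databases=day 1; Physics=day 1; Statistics=day 3; ML=day 2.

day 3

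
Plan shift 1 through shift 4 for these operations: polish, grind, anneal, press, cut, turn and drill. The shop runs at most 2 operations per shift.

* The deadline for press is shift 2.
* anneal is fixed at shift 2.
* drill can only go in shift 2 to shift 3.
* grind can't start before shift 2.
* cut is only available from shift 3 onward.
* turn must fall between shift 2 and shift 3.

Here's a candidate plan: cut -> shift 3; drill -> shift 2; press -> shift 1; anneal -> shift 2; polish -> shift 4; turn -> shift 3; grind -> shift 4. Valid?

Yes

cut is only available from shift 3 onward — holds.
turn must fall between shift 2 and shift 3 — holds.
drill can only go in shift 2 to shift 3 — holds.
The shop runs at most 2 operations per shift — holds.
The deadline for press is shift 2 — holds.
grind can't start before shift 2 — holds.
anneal is fixed at shift 2 — holds.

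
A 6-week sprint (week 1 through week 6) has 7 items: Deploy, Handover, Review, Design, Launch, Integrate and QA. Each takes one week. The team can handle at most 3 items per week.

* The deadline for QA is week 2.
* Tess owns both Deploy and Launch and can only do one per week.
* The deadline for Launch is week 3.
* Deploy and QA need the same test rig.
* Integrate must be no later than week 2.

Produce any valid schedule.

Launch -> week 1; Integrate -> week 1; Design -> week 3; Review -> week 2; Deploy -> week 2; QA -> week 1; Handover -> week 2

Checking: Deploy(week 2) != QA(week 1); Deploy(week 2) != Launch(week 1); QA=week 1 in [week 1,week 2]; Integrate=week 1 in [week 1,week 2]; Launch=week 1 in [week 1,week 3]; max 3 per week (cap 3).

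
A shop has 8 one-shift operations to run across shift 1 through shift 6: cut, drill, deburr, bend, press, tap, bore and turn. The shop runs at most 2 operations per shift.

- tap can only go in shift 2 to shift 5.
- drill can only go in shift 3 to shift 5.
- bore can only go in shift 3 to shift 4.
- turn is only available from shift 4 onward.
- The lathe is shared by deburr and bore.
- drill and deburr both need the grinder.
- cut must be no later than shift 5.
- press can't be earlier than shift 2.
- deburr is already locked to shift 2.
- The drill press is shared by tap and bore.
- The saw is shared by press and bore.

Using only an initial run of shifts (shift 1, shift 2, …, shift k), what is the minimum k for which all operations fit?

4 shifts

With at most 2 per shift and 8 operations, at least 4 shifts are needed.
turn can't be placed before shift 4, so the schedule must run through at least shift 4.
4 works (last occupied shift: shift 4): for example bend -> shift 1; press -> shift 2; bore -> shift 3; drill -> shift 3; deburr -> shift 2; tap -> shift 4; turn -> shift 4; cut -> shift 1.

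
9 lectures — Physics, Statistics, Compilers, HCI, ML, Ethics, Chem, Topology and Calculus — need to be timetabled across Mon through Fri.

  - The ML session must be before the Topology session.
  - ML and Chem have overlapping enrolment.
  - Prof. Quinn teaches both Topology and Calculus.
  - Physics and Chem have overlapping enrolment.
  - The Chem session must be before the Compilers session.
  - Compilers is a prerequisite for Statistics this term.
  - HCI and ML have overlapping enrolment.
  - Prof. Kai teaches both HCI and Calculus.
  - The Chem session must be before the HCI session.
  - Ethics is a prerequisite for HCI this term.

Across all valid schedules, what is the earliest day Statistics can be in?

Precedence pushes Statistics to at least Wed.
Statistics at Wed is achievable: Topology in Thu, Physics in Tue, Statistics in Wed, Calculus in Mon, HCI in Tue, Compilers in Tue, Chem in Mon, ML in Wed, Ethics in Mon.

Wed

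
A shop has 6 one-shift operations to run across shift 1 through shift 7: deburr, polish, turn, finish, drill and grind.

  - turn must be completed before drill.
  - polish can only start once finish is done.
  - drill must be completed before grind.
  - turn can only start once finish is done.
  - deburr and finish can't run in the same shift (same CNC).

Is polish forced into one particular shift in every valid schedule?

No

polish can be shift 2 (e.g. turn -> shift 2; grind -> shift 4; polish -> shift 2; deburr -> shift 2; finish -> shift 1; drill -> shift 3) or shift 3 (e.g. grind=shift 4; polish=shift 3; turn=shift 2; drill=shift 3; finish=shift 1; deburr=shift 2).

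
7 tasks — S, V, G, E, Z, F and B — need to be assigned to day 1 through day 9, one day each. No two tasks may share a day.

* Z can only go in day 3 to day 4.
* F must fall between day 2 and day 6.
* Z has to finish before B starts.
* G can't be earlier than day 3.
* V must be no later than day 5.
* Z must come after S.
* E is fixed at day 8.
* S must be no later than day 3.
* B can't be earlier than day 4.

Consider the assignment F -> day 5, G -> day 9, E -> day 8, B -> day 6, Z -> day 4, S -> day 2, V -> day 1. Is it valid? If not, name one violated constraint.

F must fall between day 2 and day 6 — holds.
Z has to finish before B starts — holds.
E is fixed at day 8 — holds.
B can't be earlier than day 4 — holds.
No two tasks may share a day — holds.
Z must come after S — holds.
S must be no later than day 3 — holds.
V must be no later than day 5 — holds.
G can't be earlier than day 3 — holds.
Z can only go in day 3 to day 4 — holds.

Yes, all constraints hold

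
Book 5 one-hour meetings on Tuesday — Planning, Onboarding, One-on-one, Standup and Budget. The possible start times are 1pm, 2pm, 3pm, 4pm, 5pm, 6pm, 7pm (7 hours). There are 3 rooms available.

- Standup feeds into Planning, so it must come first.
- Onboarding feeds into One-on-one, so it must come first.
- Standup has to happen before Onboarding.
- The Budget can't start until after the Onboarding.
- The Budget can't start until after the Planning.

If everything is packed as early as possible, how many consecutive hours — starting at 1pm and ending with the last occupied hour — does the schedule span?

The precedence chain requires at least 3 distinct hours.
With at most 3 per hour and 5 meetings, at least 2 hours are needed.
3 works (last occupied hour: 3pm): for example Onboarding=2pm, One-on-one=3pm, Standup=1pm, Planning=2pm, Budget=3pm.

3 hours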